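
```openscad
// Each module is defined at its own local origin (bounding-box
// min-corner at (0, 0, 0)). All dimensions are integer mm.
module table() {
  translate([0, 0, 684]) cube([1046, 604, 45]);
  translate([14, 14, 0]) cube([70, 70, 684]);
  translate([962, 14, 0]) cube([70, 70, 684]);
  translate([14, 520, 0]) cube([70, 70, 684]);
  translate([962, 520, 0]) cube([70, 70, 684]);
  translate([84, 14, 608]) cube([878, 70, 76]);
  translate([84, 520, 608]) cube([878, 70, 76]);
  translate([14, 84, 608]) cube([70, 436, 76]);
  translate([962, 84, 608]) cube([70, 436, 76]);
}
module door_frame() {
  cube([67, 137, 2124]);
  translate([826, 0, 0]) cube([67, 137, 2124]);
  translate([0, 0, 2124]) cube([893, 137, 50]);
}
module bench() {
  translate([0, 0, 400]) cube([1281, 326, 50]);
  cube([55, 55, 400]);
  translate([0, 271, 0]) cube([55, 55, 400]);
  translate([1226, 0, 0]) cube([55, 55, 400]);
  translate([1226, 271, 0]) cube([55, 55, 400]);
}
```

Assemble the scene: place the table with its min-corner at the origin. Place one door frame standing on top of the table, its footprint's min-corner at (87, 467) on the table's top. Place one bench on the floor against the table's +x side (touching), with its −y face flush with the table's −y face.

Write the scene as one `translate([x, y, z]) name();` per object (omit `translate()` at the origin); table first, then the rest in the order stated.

table();
translate([87, 467, 729]) door_frame();
translate([1046, 0, 0]) bench();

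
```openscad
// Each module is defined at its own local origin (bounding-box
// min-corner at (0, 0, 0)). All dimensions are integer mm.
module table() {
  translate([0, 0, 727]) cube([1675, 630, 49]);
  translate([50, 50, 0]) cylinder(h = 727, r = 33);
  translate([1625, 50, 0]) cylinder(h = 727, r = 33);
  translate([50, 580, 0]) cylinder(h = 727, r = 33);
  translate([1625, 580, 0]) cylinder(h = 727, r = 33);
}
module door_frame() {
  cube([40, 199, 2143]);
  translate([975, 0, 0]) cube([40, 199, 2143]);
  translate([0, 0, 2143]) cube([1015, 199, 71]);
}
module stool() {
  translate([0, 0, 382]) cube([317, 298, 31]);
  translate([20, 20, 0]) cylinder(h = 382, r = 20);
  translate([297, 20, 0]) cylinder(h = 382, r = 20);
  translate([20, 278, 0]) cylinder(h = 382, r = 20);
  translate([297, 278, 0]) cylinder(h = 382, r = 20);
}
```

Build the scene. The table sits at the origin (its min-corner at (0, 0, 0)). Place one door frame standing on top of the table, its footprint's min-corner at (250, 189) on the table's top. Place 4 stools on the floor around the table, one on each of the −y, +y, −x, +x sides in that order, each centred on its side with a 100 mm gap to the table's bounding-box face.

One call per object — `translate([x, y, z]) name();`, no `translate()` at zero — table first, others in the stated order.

table();
translate([250, 189, 776]) door_frame();
translate([679, -398, 0]) stool();
translate([679, 730, 0]) stool();
translate([-417, 166, 0]) stool();
translate([1775, 166, 0]) stool();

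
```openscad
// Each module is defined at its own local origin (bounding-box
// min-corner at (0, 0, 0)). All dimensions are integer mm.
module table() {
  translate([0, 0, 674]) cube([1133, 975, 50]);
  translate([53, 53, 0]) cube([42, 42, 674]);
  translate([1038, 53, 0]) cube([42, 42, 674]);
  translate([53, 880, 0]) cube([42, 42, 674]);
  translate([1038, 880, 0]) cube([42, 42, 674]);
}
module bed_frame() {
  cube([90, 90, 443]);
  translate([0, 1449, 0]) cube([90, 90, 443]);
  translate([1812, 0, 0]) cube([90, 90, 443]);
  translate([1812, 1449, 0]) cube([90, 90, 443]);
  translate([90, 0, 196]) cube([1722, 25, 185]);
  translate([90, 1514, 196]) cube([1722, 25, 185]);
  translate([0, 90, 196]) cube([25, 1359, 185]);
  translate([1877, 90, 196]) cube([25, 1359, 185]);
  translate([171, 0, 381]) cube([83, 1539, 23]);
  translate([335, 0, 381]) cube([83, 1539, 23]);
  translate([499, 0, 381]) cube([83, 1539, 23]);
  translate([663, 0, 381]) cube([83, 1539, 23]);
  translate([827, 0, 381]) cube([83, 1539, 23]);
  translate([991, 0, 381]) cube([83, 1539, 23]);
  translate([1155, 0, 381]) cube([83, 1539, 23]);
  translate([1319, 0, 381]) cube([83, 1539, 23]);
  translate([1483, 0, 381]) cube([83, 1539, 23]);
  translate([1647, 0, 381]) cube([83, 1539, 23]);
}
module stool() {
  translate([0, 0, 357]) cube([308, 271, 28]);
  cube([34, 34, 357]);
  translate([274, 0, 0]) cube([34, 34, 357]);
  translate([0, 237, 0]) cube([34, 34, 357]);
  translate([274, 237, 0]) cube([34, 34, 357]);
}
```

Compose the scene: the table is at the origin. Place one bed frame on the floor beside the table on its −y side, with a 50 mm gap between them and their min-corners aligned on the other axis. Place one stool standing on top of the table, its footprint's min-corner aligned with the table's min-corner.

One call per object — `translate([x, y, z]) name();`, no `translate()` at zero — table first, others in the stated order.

table();
translate([0, -1589, 0]) bed_frame();
translate([0, 0, 724]) stool();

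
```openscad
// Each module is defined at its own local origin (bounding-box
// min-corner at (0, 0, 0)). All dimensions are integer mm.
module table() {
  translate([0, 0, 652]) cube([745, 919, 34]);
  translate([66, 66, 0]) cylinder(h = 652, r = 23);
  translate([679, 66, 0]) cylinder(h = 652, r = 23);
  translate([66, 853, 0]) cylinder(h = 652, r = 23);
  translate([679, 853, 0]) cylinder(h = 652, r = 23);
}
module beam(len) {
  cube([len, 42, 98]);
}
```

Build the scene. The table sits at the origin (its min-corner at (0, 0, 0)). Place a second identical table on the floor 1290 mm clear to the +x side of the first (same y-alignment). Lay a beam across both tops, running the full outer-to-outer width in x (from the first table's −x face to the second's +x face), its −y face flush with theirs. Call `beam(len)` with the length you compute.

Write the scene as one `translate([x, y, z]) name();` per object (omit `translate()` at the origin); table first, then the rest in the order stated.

table();
translate([2035, 0, 0]) table();
translate([0, 0, 686]) beam(2780);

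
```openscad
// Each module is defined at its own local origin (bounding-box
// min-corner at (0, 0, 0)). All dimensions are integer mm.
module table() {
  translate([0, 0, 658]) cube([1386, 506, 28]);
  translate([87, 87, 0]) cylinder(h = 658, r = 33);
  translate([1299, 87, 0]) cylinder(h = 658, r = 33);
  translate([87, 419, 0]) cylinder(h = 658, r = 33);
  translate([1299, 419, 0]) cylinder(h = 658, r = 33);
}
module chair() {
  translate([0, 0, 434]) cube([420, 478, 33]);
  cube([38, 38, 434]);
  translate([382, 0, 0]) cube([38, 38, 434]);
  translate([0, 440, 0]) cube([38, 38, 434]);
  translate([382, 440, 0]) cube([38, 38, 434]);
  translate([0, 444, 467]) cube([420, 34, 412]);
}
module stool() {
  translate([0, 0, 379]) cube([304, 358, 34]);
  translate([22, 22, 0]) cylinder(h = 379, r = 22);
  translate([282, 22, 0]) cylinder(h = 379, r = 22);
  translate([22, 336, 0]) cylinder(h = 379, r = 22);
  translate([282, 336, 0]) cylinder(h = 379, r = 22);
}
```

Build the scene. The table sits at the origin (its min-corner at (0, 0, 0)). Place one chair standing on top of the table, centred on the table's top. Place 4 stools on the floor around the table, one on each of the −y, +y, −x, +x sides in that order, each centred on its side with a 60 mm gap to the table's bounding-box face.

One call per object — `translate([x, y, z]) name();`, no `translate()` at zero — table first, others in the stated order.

table();
translate([483, 14, 686]) chair();
translate([541, -418, 0]) stool();
translate([541, 566, 0]) stool();
translate([-364, 74, 0]) stool();
translate([1446, 74, 0]) stool();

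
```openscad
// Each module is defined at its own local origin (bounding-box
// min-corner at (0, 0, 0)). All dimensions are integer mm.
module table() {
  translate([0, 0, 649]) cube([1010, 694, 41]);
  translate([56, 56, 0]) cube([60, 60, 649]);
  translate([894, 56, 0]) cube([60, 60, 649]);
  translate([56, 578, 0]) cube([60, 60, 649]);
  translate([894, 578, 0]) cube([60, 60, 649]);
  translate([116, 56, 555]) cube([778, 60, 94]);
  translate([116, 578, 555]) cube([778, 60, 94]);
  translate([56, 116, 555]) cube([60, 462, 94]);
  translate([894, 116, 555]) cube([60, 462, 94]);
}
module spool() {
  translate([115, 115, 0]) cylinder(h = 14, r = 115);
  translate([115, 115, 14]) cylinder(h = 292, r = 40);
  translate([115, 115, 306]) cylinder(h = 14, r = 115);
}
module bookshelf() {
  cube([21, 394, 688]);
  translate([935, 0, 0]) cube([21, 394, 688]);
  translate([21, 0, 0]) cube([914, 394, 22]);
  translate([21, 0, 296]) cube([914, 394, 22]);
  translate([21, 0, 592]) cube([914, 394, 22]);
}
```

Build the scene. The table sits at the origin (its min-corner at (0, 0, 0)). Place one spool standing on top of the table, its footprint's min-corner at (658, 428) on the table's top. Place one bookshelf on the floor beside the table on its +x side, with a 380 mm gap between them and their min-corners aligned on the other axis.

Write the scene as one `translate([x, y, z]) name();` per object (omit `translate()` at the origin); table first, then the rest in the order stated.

table();
translate([658, 428, 690]) spool();
translate([1390, 0, 0]) bookshelf();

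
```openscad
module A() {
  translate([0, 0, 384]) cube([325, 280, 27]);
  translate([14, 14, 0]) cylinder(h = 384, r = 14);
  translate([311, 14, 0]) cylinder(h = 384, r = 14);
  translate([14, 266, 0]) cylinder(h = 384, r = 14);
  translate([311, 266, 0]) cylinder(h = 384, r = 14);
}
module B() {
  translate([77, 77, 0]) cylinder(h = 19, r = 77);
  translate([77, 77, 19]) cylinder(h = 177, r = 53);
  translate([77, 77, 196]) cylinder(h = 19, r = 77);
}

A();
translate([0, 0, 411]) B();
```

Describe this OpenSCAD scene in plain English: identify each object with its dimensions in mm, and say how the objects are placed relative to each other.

A is a four-legged stool. The seat is a 325×280×27 mm slab whose top surface is at z = 411 mm; four round legs, each 28 mm in diameter, run from the floor (z = 0) to the underside of the seat, each leg's axis is inset half a diameter from the nearest pair of seat edges (so the leg's bounding box is flush with the corner).

B is a spool: two coaxial disc flanges of radius 77 mm and thickness 19 mm, joined by a core cylinder of radius 53 mm and height 177 mm. The lower flange rests on z = 0 and the three cylinders share a vertical axis.

The spool is on top of the stool.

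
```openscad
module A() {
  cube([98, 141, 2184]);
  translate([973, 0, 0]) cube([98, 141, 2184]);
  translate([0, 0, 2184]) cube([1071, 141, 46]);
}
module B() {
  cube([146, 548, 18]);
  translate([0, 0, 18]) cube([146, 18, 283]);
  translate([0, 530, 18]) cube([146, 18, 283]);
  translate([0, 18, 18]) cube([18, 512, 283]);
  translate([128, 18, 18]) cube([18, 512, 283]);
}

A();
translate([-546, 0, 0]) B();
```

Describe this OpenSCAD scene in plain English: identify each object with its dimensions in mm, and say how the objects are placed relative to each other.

A is a door frame. The clear opening is 875 mm wide and 2184 mm high. Two 98 mm wide jambs, 141 mm deep, stand either side of the opening from the floor to the top of the opening. A 46 mm thick head sits across the top of both jambs, spanning the full outside width of the frame.

B is an open storage box with external size 146×548×301 mm and wall thickness 18 mm (the base is also 18 mm thick). The base covers the whole footprint; the four walls stand on the base, with the y-facing walls full-width and the x-facing walls fitting between their inner faces.

The open box is on the floor beside the door frame on its −x side.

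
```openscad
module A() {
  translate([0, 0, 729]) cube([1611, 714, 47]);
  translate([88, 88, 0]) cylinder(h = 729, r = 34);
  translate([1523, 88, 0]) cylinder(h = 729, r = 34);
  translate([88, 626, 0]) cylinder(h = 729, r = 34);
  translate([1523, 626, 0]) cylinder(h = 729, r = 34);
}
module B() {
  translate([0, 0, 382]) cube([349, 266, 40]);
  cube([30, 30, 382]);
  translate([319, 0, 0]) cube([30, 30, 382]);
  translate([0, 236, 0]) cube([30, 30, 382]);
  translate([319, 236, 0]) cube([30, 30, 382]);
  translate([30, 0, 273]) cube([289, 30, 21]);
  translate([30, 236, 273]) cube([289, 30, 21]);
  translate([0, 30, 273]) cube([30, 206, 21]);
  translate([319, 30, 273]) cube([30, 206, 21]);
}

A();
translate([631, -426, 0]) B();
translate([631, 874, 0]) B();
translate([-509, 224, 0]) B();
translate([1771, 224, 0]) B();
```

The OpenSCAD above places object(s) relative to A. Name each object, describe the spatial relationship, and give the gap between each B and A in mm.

Each stool's nearest face is 160 mm from the table's bounding box.

A is a table. B is a stool. Four stools sit around the table at the −y, +y, −x, +x sides. The gap between each stool and the table is 160 mm.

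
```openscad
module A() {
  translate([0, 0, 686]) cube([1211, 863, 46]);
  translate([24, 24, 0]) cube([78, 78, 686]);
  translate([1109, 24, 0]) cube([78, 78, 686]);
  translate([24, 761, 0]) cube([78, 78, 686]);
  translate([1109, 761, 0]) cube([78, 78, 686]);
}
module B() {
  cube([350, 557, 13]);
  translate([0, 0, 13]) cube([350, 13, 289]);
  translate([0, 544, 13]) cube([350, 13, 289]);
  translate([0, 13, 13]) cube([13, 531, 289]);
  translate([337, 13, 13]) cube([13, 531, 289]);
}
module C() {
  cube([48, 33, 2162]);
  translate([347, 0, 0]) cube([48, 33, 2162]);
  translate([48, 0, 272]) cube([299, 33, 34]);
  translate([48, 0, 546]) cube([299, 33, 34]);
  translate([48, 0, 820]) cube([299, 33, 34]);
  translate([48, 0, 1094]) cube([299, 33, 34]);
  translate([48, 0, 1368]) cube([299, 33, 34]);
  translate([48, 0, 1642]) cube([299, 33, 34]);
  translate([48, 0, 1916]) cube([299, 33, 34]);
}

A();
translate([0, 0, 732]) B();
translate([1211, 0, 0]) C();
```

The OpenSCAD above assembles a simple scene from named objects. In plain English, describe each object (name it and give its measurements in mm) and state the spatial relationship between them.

A is a table: top 1211 mm (x) × 863 mm (y), 46 mm thick, upper face at z = 732 mm, on four 78×78 mm square legs, each inset 24 mm from the nearest pair of top edges, running from z = 0 to the bottom of the top.

B is an open-topped rectangular box: outside dimensions 350×557×302 mm, with a uniform wall and base thickness of 13 mm. The base is a full 350×557 slab on the floor; four walls sit on top of the base. The front and back walls (the −y and +y sides) span the full width; the two side walls fit between them.

C is a wooden ladder with two side rails of 48×33 mm section and 2162 mm height, set 395 mm apart overall. Between them run 7 rectangular rungs (33 mm deep, 34 mm thick), front faces flush with the rails' −y face. The bottom of the first rung is 272 mm above the floor and each subsequent rung is 274 mm higher than the one below.

The open box is on top of the table. The ladder is against the table's +x side, with their −y faces flush.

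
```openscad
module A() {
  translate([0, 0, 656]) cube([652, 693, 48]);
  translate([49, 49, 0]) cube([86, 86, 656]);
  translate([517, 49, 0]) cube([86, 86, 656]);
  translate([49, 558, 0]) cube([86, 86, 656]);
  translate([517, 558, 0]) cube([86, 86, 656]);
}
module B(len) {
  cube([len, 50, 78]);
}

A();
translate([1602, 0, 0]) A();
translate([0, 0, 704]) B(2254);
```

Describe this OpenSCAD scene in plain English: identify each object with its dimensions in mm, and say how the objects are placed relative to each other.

A is a table with a 652×693 mm rectangular top, 48 mm thick, top surface at z = 704 mm, supported by four 86×86 mm square legs, each inset 49 mm from the nearest pair of top edges, running from the floor.

B is a rectangular beam 2254 mm long (x), 50 mm deep (y), 78 mm thick (z).

The beam spans the tops of two tables placed 950 mm apart, resting at z = 704 mm.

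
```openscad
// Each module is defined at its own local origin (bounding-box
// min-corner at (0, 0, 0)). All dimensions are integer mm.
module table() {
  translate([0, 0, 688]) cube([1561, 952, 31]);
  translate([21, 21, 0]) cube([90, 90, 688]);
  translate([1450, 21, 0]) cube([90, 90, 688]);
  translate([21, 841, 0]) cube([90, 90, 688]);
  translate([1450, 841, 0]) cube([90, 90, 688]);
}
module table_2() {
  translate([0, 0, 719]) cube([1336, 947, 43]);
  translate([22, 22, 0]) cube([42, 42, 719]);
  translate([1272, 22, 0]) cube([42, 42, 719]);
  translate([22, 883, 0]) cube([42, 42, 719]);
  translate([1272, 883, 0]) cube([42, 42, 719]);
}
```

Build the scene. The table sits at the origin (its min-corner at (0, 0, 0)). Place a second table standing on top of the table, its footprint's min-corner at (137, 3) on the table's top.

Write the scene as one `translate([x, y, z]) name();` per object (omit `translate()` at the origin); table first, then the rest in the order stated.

table();
translate([137, 3, 719]) table_2();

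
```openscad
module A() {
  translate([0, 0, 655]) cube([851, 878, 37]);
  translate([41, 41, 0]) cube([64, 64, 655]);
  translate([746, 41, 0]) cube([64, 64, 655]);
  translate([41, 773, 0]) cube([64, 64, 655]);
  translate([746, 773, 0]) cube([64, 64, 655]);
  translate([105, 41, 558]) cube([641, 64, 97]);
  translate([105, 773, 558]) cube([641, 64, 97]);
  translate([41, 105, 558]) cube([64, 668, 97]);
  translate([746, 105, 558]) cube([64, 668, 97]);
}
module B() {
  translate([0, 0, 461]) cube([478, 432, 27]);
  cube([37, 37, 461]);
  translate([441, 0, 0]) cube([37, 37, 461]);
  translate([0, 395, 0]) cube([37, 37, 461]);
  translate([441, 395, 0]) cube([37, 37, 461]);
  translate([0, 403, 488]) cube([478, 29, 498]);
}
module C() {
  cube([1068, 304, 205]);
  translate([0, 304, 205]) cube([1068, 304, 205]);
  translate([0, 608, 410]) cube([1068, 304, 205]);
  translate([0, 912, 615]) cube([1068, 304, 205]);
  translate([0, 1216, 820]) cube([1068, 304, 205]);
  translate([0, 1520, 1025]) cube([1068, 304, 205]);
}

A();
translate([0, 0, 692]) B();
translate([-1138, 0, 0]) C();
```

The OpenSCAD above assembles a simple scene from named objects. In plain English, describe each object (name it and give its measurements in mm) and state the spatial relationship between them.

A is a table: top 851 mm (x) × 878 mm (y), 37 mm thick, upper face at z = 692 mm, on four 64×64 mm square legs, each inset 41 mm from the nearest pair of top edges, running from z = 0 to the bottom of the top. Four apron rails, 64 mm thick and 97 mm tall, run between adjacent legs with their top edges flush with the underside of the top and their outer faces flush with the legs' outer faces.

B is a chair. The seat is a 478×432×27 mm slab with its top at z = 488 mm, on four 37×37 mm corner legs (flush with the seat edges, standing on z = 0). A flat backrest 29 mm thick, 498 mm tall, spans the full seat width and rises from the seat top along its +y edge, rear face flush with the rear of the seat.

C is a straight staircase of 6 solid steps. Each step is 1068 mm wide (x), 304 mm deep (y, the going) and 205 mm tall (the rise). The first step rests on the floor; each subsequent step sits one going further in +y and one rise higher in +z, directly behind and above the previous step with no overlap.

The chair is on top of the table. The staircase is on the floor beside the table on its −x side.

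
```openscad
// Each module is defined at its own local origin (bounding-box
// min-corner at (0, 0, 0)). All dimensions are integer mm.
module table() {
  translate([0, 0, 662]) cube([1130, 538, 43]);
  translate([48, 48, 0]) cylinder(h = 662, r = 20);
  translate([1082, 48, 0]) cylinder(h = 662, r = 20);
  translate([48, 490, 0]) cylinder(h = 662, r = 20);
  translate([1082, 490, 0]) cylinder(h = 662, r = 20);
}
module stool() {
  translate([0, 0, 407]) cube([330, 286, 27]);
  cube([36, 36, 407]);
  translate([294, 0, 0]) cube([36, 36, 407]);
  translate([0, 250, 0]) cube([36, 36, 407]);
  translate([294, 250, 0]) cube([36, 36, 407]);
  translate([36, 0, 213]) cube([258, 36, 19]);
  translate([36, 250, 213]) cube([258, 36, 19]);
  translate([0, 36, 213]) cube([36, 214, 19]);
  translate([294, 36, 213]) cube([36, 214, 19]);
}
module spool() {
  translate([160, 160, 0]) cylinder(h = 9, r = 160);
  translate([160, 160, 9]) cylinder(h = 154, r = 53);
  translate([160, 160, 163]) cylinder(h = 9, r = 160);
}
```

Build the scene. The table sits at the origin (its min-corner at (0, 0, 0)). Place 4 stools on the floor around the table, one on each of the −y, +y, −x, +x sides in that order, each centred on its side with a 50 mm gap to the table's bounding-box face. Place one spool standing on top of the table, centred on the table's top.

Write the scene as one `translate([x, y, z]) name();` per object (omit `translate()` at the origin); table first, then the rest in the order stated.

table();
translate([400, -336, 0]) stool();
translate([400, 588, 0]) stool();
translate([-380, 126, 0]) stool();
translate([1180, 126, 0]) stool();
translate([405, 109, 705]) spool();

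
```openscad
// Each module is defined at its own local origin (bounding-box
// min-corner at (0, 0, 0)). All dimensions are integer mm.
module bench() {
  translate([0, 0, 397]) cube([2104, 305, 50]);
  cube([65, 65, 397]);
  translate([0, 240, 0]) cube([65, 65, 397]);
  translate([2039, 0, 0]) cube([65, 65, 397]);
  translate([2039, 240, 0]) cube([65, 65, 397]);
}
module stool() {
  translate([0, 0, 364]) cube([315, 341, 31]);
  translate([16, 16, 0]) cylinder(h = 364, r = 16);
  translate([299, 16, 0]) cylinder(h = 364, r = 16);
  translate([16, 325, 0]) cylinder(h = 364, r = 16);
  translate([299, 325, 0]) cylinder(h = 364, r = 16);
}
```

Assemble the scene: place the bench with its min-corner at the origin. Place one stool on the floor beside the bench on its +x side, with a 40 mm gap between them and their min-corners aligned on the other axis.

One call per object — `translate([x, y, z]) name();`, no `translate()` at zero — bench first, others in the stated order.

bench();
translate([2144, 0, 0]) stool();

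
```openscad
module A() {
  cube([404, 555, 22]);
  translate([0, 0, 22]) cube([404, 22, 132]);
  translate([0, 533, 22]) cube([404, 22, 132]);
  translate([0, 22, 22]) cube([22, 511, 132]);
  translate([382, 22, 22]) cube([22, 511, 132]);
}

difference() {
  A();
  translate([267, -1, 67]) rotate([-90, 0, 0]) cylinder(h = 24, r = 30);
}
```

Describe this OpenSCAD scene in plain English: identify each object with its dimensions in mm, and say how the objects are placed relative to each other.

A is an open-topped rectangular box: outside dimensions 404×555×154 mm, with a uniform wall and base thickness of 22 mm. The base is a full 404×555 slab on the floor; four walls sit on top of the base. The front and back walls (the −y and +y sides) span the full width; the two side walls fit between them.

The open box has a circular hole of radius 30 mm through its front wall, centred at (x = 267, z = 67).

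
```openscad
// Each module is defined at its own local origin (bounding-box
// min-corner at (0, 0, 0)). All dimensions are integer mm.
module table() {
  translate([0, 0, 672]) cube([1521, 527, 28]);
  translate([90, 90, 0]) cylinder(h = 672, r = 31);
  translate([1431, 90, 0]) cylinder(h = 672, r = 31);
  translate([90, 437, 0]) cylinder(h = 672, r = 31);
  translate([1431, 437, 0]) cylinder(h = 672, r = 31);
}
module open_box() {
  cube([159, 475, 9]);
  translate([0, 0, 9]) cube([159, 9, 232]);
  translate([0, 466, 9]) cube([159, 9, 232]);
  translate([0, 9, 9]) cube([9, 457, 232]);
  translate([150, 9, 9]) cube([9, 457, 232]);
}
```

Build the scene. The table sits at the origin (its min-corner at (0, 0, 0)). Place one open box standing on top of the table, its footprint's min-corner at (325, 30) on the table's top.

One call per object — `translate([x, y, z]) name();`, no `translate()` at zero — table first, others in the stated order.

table();
translate([325, 30, 700]) open_box();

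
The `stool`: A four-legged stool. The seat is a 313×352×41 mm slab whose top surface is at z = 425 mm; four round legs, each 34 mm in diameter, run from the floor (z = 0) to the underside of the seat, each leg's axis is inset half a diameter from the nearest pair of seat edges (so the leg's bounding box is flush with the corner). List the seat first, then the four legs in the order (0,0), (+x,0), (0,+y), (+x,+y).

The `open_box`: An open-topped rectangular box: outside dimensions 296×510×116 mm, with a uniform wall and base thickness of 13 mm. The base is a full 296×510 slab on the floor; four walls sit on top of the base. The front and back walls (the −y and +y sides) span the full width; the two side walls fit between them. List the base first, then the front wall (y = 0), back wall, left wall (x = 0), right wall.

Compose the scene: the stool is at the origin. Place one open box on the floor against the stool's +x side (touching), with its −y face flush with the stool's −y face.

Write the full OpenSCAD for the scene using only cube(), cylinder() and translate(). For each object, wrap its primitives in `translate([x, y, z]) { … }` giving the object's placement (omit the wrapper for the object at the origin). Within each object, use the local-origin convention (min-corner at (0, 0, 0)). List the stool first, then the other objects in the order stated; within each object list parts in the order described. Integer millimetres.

translate([0, 0, 384]) cube([313, 352, 41]);
translate([17, 17, 0]) cylinder(h = 384, r = 17);
translate([296, 17, 0]) cylinder(h = 384, r = 17);
translate([17, 335, 0]) cylinder(h = 384, r = 17);
translate([296, 335, 0]) cylinder(h = 384, r = 17);
translate([313, 0, 0]) {
  cube([296, 510, 13]);
  translate([0, 0, 13]) cube([296, 13, 103]);
  translate([0, 497, 13]) cube([296, 13, 103]);
  translate([0, 13, 13]) cube([13, 484, 103]);
  translate([283, 13, 13]) cube([13, 484, 103]);
}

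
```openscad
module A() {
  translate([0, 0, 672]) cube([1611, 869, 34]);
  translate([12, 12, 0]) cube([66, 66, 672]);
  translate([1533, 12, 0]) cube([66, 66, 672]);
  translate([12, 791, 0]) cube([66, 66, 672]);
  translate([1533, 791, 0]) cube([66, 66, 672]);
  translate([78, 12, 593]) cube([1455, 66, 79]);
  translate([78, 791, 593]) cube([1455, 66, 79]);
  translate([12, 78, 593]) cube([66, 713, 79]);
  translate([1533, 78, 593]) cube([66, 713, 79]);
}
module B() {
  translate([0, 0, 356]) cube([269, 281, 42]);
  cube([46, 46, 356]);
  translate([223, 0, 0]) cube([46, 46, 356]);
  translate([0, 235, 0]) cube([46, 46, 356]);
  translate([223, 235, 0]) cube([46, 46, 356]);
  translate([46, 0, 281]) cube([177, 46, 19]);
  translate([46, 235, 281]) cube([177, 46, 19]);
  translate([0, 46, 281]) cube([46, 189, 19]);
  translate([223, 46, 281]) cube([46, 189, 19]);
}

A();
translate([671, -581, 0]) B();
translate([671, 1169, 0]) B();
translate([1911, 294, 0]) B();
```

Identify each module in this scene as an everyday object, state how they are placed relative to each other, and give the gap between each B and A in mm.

Each stool's nearest face is 300 mm from the table's bounding box.

A is a table. B is a stool. Three stools sit around the table at the −y, +y, +x sides. The gap between each stool and the table is 300 mm.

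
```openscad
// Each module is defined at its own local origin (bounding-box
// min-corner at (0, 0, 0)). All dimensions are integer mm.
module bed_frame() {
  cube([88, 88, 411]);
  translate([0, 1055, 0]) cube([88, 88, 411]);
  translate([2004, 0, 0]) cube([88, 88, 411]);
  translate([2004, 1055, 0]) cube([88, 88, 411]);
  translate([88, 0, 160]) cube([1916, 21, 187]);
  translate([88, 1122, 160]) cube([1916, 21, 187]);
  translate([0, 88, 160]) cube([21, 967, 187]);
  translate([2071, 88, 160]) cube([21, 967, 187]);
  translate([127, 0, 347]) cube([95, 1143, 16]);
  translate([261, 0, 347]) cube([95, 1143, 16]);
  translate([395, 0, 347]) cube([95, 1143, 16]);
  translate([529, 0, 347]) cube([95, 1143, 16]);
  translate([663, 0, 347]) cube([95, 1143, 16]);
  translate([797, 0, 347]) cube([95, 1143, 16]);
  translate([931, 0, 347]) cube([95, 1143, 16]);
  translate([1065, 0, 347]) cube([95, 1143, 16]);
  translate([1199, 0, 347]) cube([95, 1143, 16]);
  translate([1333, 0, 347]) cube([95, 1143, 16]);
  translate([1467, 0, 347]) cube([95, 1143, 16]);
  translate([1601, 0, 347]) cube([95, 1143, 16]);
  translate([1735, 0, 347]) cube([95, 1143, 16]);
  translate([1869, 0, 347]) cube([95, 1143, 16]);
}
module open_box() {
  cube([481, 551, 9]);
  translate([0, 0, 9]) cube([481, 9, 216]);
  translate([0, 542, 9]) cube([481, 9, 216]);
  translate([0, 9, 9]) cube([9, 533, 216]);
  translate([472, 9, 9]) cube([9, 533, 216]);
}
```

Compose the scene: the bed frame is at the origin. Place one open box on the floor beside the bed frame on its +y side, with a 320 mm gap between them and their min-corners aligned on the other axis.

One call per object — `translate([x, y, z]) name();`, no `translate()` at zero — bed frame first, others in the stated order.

bed_frame();
translate([0, 1463, 0]) open_box();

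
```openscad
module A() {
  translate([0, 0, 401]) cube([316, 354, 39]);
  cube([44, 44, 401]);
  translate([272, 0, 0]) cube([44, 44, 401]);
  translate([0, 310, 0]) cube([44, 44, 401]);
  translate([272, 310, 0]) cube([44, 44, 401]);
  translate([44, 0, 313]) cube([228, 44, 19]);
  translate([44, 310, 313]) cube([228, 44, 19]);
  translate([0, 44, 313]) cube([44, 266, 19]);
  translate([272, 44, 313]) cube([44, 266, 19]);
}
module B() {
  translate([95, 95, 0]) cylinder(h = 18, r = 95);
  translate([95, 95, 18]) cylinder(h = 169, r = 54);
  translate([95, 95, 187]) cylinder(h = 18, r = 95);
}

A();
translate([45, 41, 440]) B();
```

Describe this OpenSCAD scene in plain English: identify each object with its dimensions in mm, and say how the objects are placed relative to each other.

A is a simple wooden stool: a rectangular seat 316 mm (x) by 354 mm (y), 39 mm thick, top face at z = 440 mm, on four square legs, each 44×44 mm in cross-section. The legs rest on z = 0, each flush with a corner of the seat. Four stretchers, 44 mm wide and 19 mm tall, connect adjacent legs with their undersides at z = 313 mm, each running between the inner faces of the legs it joins and aligned with the legs' outer faces on the other axis.

B is a spool: two coaxial disc flanges of radius 95 mm and thickness 18 mm, joined by a core cylinder of radius 54 mm and height 169 mm. The lower flange rests on z = 0 and the three cylinders share a vertical axis.

The spool is on top of the stool.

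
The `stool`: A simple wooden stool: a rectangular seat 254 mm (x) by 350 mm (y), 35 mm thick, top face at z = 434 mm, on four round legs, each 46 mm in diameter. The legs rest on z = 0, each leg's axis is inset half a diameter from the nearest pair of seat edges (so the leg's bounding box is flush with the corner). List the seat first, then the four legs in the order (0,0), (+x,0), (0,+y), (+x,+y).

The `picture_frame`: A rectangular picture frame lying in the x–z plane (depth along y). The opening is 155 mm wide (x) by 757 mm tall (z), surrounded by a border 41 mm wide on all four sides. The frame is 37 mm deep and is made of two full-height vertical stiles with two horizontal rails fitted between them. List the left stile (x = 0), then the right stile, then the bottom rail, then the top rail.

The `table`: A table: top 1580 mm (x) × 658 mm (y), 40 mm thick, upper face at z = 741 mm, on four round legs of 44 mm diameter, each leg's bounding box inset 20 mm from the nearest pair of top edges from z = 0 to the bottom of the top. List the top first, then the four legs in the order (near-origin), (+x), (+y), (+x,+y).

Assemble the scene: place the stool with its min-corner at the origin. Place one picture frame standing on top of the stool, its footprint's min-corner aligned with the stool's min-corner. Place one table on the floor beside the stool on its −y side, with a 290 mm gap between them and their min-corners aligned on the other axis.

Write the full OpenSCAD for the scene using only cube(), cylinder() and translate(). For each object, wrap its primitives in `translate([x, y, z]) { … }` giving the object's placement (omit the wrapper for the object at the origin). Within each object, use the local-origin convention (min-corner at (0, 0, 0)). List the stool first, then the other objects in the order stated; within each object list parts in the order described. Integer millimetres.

translate([0, 0, 399]) cube([254, 350, 35]);
translate([23, 23, 0]) cylinder(h = 399, r = 23);
translate([231, 23, 0]) cylinder(h = 399, r = 23);
translate([23, 327, 0]) cylinder(h = 399, r = 23);
translate([231, 327, 0]) cylinder(h = 399, r = 23);
translate([0, 0, 434]) {
  cube([41, 37, 839]);
  translate([196, 0, 0]) cube([41, 37, 839]);
  translate([41, 0, 0]) cube([155, 37, 41]);
  translate([41, 0, 798]) cube([155, 37, 41]);
}
translate([0, -948, 0]) {
  translate([0, 0, 701]) cube([1580, 658, 40]);
  translate([42, 42, 0]) cylinder(h = 701, r = 22);
  translate([1538, 42, 0]) cylinder(h = 701, r = 22);
  translate([42, 616, 0]) cylinder(h = 701, r = 22);
  translate([1538, 616, 0]) cylinder(h = 701, r = 22);
}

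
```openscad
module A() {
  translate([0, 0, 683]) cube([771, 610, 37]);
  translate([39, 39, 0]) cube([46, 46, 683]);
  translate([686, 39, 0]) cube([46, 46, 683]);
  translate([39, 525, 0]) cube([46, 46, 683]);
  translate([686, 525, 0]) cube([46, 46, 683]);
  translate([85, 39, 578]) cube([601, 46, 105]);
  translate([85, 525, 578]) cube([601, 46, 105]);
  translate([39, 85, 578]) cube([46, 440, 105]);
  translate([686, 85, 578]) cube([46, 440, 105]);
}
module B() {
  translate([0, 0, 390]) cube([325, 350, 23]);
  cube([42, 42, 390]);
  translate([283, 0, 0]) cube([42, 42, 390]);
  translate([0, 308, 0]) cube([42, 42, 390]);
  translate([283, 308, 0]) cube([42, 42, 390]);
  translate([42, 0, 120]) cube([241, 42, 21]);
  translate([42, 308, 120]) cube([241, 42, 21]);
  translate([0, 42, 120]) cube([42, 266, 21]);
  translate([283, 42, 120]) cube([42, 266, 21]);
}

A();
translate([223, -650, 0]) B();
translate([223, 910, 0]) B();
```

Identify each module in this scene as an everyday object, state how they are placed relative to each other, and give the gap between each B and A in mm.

A is a table. B is a stool. Two stools sit around the table at the −y, +y sides. The gap between each stool and the table is 300 mm.

Each stool's nearest face is 300 mm from the table's bounding box.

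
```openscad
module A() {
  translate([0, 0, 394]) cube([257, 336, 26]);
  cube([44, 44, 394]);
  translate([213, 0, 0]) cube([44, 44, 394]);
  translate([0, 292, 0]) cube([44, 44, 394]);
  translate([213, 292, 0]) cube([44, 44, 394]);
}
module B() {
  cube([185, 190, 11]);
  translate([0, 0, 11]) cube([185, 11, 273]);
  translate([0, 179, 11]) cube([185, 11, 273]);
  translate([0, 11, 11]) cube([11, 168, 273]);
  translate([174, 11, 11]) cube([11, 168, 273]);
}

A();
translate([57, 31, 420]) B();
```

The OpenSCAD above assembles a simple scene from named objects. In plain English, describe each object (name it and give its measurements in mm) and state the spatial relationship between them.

A is a simple wooden stool: a rectangular seat 257 mm (x) by 336 mm (y), 26 mm thick, top face at z = 420 mm, on four square legs, each 44×44 mm in cross-section. The legs rest on z = 0, each flush with a corner of the seat.

B is an open storage box with external size 185×190×284 mm and wall thickness 11 mm (the base is also 11 mm thick). The base covers the whole footprint; the four walls stand on the base, with the y-facing walls full-width and the x-facing walls fitting between their inner faces.

The open box is on top of the stool.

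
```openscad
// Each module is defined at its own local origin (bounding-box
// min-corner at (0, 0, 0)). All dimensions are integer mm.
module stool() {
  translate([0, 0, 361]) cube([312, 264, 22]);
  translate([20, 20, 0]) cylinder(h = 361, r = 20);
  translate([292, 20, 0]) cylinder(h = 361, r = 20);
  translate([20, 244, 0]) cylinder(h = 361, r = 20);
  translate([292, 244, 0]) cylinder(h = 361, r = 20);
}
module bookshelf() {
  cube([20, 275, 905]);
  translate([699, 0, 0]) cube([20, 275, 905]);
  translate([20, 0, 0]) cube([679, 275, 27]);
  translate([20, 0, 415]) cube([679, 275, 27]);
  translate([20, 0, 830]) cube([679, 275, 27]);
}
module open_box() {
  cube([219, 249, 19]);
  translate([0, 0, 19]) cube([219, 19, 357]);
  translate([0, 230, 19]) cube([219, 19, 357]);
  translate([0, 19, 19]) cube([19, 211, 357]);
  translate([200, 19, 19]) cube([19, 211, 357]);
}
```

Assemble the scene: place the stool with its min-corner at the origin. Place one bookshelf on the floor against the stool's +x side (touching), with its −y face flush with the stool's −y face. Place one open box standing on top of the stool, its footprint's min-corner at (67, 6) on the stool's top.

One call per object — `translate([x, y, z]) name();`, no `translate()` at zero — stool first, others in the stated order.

stool();
translate([312, 0, 0]) bookshelf();
translate([67, 6, 383]) open_box();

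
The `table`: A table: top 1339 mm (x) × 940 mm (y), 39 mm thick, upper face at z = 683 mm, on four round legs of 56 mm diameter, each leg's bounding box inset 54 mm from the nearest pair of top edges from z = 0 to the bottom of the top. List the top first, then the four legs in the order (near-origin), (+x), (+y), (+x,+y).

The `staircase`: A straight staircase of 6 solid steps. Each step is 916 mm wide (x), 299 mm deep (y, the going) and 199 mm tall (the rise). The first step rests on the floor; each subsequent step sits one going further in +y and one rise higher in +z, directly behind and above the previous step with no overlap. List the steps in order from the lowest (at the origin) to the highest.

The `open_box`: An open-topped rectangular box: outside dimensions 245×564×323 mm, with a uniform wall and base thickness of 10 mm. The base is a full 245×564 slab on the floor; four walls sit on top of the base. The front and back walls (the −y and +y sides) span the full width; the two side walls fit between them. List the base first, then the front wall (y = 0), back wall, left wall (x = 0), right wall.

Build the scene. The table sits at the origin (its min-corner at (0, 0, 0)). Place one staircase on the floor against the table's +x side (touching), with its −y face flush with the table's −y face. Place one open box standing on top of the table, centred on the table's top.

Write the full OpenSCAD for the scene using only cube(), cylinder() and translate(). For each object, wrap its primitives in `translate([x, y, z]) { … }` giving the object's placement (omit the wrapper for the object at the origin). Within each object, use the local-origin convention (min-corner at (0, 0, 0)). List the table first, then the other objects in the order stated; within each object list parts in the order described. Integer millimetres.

translate([0, 0, 644]) cube([1339, 940, 39]);
translate([82, 82, 0]) cylinder(h = 644, r = 28);
translate([1257, 82, 0]) cylinder(h = 644, r = 28);
translate([82, 858, 0]) cylinder(h = 644, r = 28);
translate([1257, 858, 0]) cylinder(h = 644, r = 28);
translate([1339, 0, 0]) {
  cube([916, 299, 199]);
  translate([0, 299, 199]) cube([916, 299, 199]);
  translate([0, 598, 398]) cube([916, 299, 199]);
  translate([0, 897, 597]) cube([916, 299, 199]);
  translate([0, 1196, 796]) cube([916, 299, 199]);
  translate([0, 1495, 995]) cube([916, 299, 199]);
}
translate([547, 188, 683]) {
  cube([245, 564, 10]);
  translate([0, 0, 10]) cube([245, 10, 313]);
  translate([0, 554, 10]) cube([245, 10, 313]);
  translate([0, 10, 10]) cube([10, 544, 313]);
  translate([235, 10, 10]) cube([10, 544, 313]);
}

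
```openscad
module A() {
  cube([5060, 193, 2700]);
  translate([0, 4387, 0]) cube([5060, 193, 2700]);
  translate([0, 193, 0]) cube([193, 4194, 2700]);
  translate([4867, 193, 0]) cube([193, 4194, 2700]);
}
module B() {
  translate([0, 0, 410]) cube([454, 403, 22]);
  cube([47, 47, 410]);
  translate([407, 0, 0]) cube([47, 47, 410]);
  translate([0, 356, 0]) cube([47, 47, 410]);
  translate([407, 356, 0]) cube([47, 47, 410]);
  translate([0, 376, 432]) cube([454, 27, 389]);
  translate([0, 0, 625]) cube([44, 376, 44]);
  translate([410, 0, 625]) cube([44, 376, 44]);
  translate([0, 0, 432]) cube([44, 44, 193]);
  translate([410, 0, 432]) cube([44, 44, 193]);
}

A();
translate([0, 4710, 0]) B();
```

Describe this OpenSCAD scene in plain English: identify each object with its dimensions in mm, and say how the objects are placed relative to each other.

A is the wall frame of a small rectangular building: four walls, each 2700 mm tall and 193 mm thick, enclosing a footprint 5060 mm (x) by 4580 mm (y) outside-to-outside, with no floor or roof. The front and back walls (the −y and +y sides) span the full width; the two side walls fit between them.

B is a chair: 454×403 mm seat, 22 mm thick, top at z = 432 mm, on four 47 mm square corner legs flush with the seat edges. A 27 mm thick backrest slab spans the full seat width, extending 389 mm above the seat top, its back face flush with the seat's +y edge. Two armrests of 44×44 mm section run along each side from the seat's front edge to the front of the backrest, top faces 237 mm above the seat top and outer faces flush with the seat's x-edges; a 44×44 mm post under the front of each armrest stands on the seat at the front corner.

The chair is on the floor beside the house frame on its +y side.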